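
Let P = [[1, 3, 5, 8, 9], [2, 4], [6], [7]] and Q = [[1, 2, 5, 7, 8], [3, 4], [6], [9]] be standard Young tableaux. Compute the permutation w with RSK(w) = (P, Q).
Reverse the RSK construction: for i from n down to 1, find the cell of Q containing i, remove the entry at that cell from P, and reverse-bump it up through P; the value ejected from row 1 is w(i).

Step i=9: Q has 9 at row 4, column 1; remove 7 from row 4 of P and reverse-bump: 7 enters row 3 and ejects 6; 6 enters row 2 and ejects 4; 4 enters row 1 and ejects 3. So w(9) = 3. P is now [[1, 4, 5, 8, 9], [2, 6], [7]].
Step i=8: Q has 8 at row 1, column 5; remove that cell from P, ejecting 9. So w(8) = 9. P is now [[1, 4, 5, 8], [2, 6], [7]].
Step i=7: Q has 7 at row 1, column 4; remove that cell from P, ejecting 8. So w(7) = 8. P is now [[1, 4, 5], [2, 6], [7]].
Step i=6: Q has 6 at row 3, column 1; remove 7 from row 3 of P and reverse-bump: 7 enters row 2 and ejects 6; 6 enters row 1 and ejects 5. So w(6) = 5. P is now [[1, 4, 6], [2, 7]].
Step i=5: Q has 5 at row 1, column 3; remove that cell from P, ejecting 6. So w(5) = 6. P is now [[1, 4], [2, 7]].
Step i=4: Q has 4 at row 2, column 2; remove 7 from row 2 of P and reverse-bump: 7 enters row 1 and ejects 4. So w(4) = 4. P is now [[1, 7], [2]].
Step i=3: Q has 3 at row 2, column 1; remove 2 from row 2 of P and reverse-bump: 2 enters row 1 and ejects 1. So w(3) = 1. P is now [[2, 7]].
Step i=2: Q has 2 at row 1, column 2; remove that cell from P, ejecting 7. So w(2) = 7. P is now [[2]].
Step i=1: Q has 1 at row 1, column 1; remove that cell from P, ejecting 2. So w(1) = 2. P is now [].

So w = 2 7 1 4 6 5 8 9 3.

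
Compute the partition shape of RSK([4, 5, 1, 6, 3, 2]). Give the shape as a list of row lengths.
[3, 2, 1]

RSK row insertion gives P = [[1, 2, 6], [3, 5], [4]], which has shape [3, 2, 1].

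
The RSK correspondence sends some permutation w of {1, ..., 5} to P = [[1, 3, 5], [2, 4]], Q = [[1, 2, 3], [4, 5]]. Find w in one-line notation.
2 4 5 1 3

Reverse the RSK construction: for i from n down to 1, find the cell of Q containing i, remove the entry at that cell from P, and reverse-bump it up through P; the value ejected from row 1 is w(i).

Step i=5: Q has 5 at row 2, column 2; remove 4 from row 2 of P and reverse-bump: 4 enters row 1 and ejects 3. So w(5) = 3. P is now [[1, 4, 5], [2]].
Step i=4: Q has 4 at row 2, column 1; remove 2 from row 2 of P and reverse-bump: 2 enters row 1 and ejects 1. So w(4) = 1. P is now [[2, 4, 5]].
Step i=3: Q has 3 at row 1, column 3; remove that cell from P, ejecting 5. So w(3) = 5. P is now [[2, 4]].
Step i=2: Q has 2 at row 1, column 2; remove that cell from P, ejecting 4. So w(2) = 4. P is now [[2]].
Step i=1: Q has 1 at row 1, column 1; remove that cell from P, ejecting 2. So w(1) = 2. P is now [].

So w = 2 4 5 1 3.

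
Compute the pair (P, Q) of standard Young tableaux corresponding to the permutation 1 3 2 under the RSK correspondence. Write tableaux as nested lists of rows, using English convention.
Insert each entry of the permutation into P by Schensted row insertion, recording in Q the position of each new cell.

Insert 1: appended to row 1. P = [[1]].
Insert 3: appended to row 1. P = [[1, 3]].
Insert 2: 2 bumps 3 from row 1; 3 starts row 2. P = [[1, 2], [3]].

So P = [[1, 2], [3]], Q = [[1, 2], [3]].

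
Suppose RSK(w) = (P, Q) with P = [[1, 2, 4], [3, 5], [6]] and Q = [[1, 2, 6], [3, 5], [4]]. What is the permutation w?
Reverse the RSK construction: for i from n down to 1, find the cell of Q containing i, remove the entry at that cell from P, and reverse-bump it up through P; the value ejected from row 1 is w(i).

Step i=6: Q has 6 at row 1, column 3; remove that cell from P, ejecting 4. So w(6) = 4. P is now [[1, 2], [3, 5], [6]].
Step i=5: Q has 5 at row 2, column 2; remove 5 from row 2 of P and reverse-bump: 5 enters row 1 and ejects 2. So w(5) = 2. P is now [[1, 5], [3], [6]].
Step i=4: Q has 4 at row 3, column 1; remove 6 from row 3 of P and reverse-bump: 6 enters row 2 and ejects 3; 3 enters row 1 and ejects 1. So w(4) = 1. P is now [[3, 5], [6]].
Step i=3: Q has 3 at row 2, column 1; remove 6 from row 2 of P and reverse-bump: 6 enters row 1 and ejects 5. So w(3) = 5. P is now [[3, 6]].
Step i=2: Q has 2 at row 1, column 2; remove that cell from P, ejecting 6. So w(2) = 6. P is now [[3]].
Step i=1: Q has 1 at row 1, column 1; remove that cell from P, ejecting 3. So w(1) = 3. P is now [].

So w = 3 6 5 1 2 4.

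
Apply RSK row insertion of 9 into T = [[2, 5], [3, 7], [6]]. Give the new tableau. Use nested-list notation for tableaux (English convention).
[[2, 5, 9], [3, 7], [6]]

9 is larger than every entry of row 1, so it is appended to row 1. The new tableau is [[2, 5, 9], [3, 7], [6]].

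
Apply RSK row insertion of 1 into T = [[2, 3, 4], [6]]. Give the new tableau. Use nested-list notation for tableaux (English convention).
In row 1, 1 replaces 2 (the leftmost entry greater than 1); 2 is bumped to row 2. In row 2, 2 replaces 6 (the leftmost entry greater than 2); 6 is bumped to row 3. 6 starts a new row 3. The new tableau is [[1, 3, 4], [2], [6]].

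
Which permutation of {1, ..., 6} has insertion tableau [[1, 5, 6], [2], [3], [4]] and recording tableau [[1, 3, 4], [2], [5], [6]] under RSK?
Reverse the RSK construction: for i from n down to 1, find the cell of Q containing i, remove the entry at that cell from P, and reverse-bump it up through P; the value ejected from row 1 is w(i).

Step i=6: Q has 6 at row 4, column 1; remove 4 from row 4 of P and reverse-bump: 4 enters row 3 and ejects 3; 3 enters row 2 and ejects 2; 2 enters row 1 and ejects 1. So w(6) = 1. P is now [[2, 5, 6], [3], [4]].
Step i=5: Q has 5 at row 3, column 1; remove 4 from row 3 of P and reverse-bump: 4 enters row 2 and ejects 3; 3 enters row 1 and ejects 2. So w(5) = 2. P is now [[3, 5, 6], [4]].
Step i=4: Q has 4 at row 1, column 3; remove that cell from P, ejecting 6. So w(4) = 6. P is now [[3, 5], [4]].
Step i=3: Q has 3 at row 1, column 2; remove that cell from P, ejecting 5. So w(3) = 5. P is now [[3], [4]].
Step i=2: Q has 2 at row 2, column 1; remove 4 from row 2 of P and reverse-bump: 4 enters row 1 and ejects 3. So w(2) = 3. P is now [[4]].
Step i=1: Q has 1 at row 1, column 1; remove that cell from P, ejecting 4. So w(1) = 4. P is now [].

So w = 4 3 5 6 2 1.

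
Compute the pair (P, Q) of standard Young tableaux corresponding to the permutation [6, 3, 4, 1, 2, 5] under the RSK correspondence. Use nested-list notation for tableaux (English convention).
P = [[1, 2, 5], [3, 4], [6]], Q = [[1, 3, 6], [2, 5], [4]]

Insert each entry of the permutation into P by Schensted row insertion, recording in Q the position of each new cell.

After inserting 6: P = [[6]].
After inserting 3: P = [[3], [6]].
After inserting 4: P = [[3, 4], [6]].
After inserting 1: P = [[1, 4], [3], [6]].
After inserting 2: P = [[1, 2], [3, 4], [6]].
After inserting 5: P = [[1, 2, 5], [3, 4], [6]].

So P = [[1, 2, 5], [3, 4], [6]], Q = [[1, 3, 6], [2, 5], [4]].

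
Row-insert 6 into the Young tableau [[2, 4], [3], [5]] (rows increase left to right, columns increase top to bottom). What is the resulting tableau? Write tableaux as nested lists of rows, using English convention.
6 is larger than every entry of row 1, so it is appended to row 1. The new tableau is [[2, 4, 6], [3], [5]].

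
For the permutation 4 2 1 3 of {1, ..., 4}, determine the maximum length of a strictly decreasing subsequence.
3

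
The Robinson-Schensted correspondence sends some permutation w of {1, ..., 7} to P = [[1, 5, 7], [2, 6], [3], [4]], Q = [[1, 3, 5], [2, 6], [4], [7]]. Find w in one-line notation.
4 3 6 2 7 5 1

Reverse RSK: for i = n, n-1, ..., 1, locate i in Q, remove the corresponding corner cell from P, and reverse-bump its entry up through P; the value ejected from row 1 is w(i).

So w = 4 3 6 2 7 5 1.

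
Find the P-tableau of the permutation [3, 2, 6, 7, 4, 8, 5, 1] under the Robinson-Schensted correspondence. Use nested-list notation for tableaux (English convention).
P = [[1, 4, 5, 8], [2, 6, 7], [3]]

Insert 3: appended to row 1. P = [[3]].
Insert 2: 2 bumps 3 from row 1; 3 starts row 2. P = [[2], [3]].
Insert 6: appended to row 1. P = [[2, 6], [3]].
Insert 7: appended to row 1. P = [[2, 6, 7], [3]].
Insert 4: 4 bumps 6 from row 1; 6 appends to row 2. P = [[2, 4, 7], [3, 6]].
Insert 8: appended to row 1. P = [[2, 4, 7, 8], [3, 6]].
Insert 5: 5 bumps 7 from row 1; 7 appends to row 2. P = [[2, 4, 5, 8], [3, 6, 7]].
Insert 1: 1 bumps 2 from row 1; 2 bumps 3 from row 2; 3 starts row 3. P = [[1, 4, 5, 8], [2, 6, 7], [3]].

So P = [[1, 4, 5, 8], [2, 6, 7], [3]].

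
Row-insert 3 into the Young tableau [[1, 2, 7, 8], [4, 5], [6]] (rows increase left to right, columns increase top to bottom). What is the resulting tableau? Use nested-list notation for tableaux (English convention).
[[1, 2, 3, 8], [4, 5, 7], [6]]

In row 1, 3 replaces 7 (the leftmost entry greater than 3); 7 is bumped to row 2. 7 is appended to row 2. The new tableau is [[1, 2, 3, 8], [4, 5, 7], [6]].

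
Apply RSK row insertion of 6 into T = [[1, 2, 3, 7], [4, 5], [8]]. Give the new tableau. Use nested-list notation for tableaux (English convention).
In row 1, 6 replaces 7 (the leftmost entry greater than 6); 7 is bumped to row 2. 7 is appended to row 2. The new tableau is [[1, 2, 3, 6], [4, 5, 7], [8]].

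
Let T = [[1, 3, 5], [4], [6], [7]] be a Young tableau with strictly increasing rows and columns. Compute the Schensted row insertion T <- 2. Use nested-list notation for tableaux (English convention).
In row 1, 2 replaces 3 (the leftmost entry greater than 2); 3 is bumped to row 2. In row 2, 3 replaces 4 (the leftmost entry greater than 3); 4 is bumped to row 3. In row 3, 4 replaces 6 (the leftmost entry greater than 4); 6 is bumped to row 4. In row 4, 6 replaces 7 (the leftmost entry greater than 6); 7 is bumped to row 5. 7 starts a new row 5. The new tableau is [[1, 2, 5], [3], [4], [6], [7]].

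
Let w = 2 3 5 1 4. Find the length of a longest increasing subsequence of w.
3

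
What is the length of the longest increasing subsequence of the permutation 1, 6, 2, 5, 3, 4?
4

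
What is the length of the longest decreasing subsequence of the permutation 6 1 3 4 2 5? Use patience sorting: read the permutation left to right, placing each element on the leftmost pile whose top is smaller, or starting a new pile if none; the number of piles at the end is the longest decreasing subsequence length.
3

6: new pile. tops = [6]
1: new pile. tops = [6, 1]
3: onto pile 2 (replacing 1). tops = [6, 3]
4: onto pile 2 (replacing 3). tops = [6, 4]
2: new pile. tops = [6, 4, 2]
5: onto pile 2 (replacing 4). tops = [6, 5, 2]

3 piles, so the longest decreasing subsequence has length 3.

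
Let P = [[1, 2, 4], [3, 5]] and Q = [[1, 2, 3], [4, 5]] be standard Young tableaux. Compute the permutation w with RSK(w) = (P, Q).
Reverse the RSK construction: for i from n down to 1, find the cell of Q containing i, remove the entry at that cell from P, and reverse-bump it up through P; the value ejected from row 1 is w(i).

Step i=5: Q has 5 at row 2, column 2; remove 5 from row 2 of P and reverse-bump: 5 enters row 1 and ejects 4. So w(5) = 4. P is now [[1, 2, 5], [3]].
Step i=4: Q has 4 at row 2, column 1; remove 3 from row 2 of P and reverse-bump: 3 enters row 1 and ejects 2. So w(4) = 2. P is now [[1, 3, 5]].
Step i=3: Q has 3 at row 1, column 3; remove that cell from P, ejecting 5. So w(3) = 5. P is now [[1, 3]].
Step i=2: Q has 2 at row 1, column 2; remove that cell from P, ejecting 3. So w(2) = 3. P is now [[1]].
Step i=1: Q has 1 at row 1, column 1; remove that cell from P, ejecting 1. So w(1) = 1. P is now [].

So w = 1 3 5 2 4.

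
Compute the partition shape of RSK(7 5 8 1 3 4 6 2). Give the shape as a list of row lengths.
[4, 2, 1, 1]

Row-insert each entry into an empty tableau.

After inserting 7: P = [[7]].
After inserting 5: P = [[5], [7]].
After inserting 8: P = [[5, 8], [7]].
After inserting 1: P = [[1, 8], [5], [7]].
After inserting 3: P = [[1, 3], [5, 8], [7]].
After inserting 4: P = [[1, 3, 4], [5, 8], [7]].
After inserting 6: P = [[1, 3, 4, 6], [5, 8], [7]].
After inserting 2: P = [[1, 2, 4, 6], [3, 8], [5], [7]].

The final insertion tableau P = [[1, 2, 4, 6], [3, 8], [5], [7]] has shape [4, 2, 1, 1].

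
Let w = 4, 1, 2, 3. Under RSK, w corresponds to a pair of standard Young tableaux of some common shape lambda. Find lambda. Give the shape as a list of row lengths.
[3, 1]

Row-insert each entry into an empty tableau.

After inserting 4: P = [[4]].
After inserting 1: P = [[1], [4]].
After inserting 2: P = [[1, 2], [4]].
After inserting 3: P = [[1, 2, 3], [4]].

The final insertion tableau P = [[1, 2, 3], [4]] has shape [3, 1].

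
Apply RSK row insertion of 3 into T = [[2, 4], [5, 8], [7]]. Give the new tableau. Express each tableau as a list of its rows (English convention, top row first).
[[2, 3], [4, 8], [5], [7]]

In row 1, 3 replaces 4 (the leftmost entry greater than 3); 4 is bumped to row 2. In row 2, 4 replaces 5 (the leftmost entry greater than 4); 5 is bumped to row 3. In row 3, 5 replaces 7 (the leftmost entry greater than 5); 7 is bumped to row 4. 7 starts a new row 4. The new tableau is [[2, 3], [4, 8], [5], [7]].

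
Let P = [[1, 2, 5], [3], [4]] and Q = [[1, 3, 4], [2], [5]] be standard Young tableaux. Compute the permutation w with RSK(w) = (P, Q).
4 1 3 5 2

Reverse the RSK construction: for i from n down to 1, find the cell of Q containing i, remove the entry at that cell from P, and reverse-bump it up through P; the value ejected from row 1 is w(i).

Step i=5: Q has 5 at row 3, column 1; remove 4 from row 3 of P and reverse-bump: 4 enters row 2 and ejects 3; 3 enters row 1 and ejects 2. So w(5) = 2. P is now [[1, 3, 5], [4]].
Step i=4: Q has 4 at row 1, column 3; remove that cell from P, ejecting 5. So w(4) = 5. P is now [[1, 3], [4]].
Step i=3: Q has 3 at row 1, column 2; remove that cell from P, ejecting 3. So w(3) = 3. P is now [[1], [4]].
Step i=2: Q has 2 at row 2, column 1; remove 4 from row 2 of P and reverse-bump: 4 enters row 1 and ejects 1. So w(2) = 1. P is now [[4]].
Step i=1: Q has 1 at row 1, column 1; remove that cell from P, ejecting 4. So w(1) = 4. P is now [].

So w = 4 1 3 5 2.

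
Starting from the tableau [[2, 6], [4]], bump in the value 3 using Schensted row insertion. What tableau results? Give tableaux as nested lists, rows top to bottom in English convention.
[[2, 3], [4, 6]]

In row 1, 3 replaces 6 (the leftmost entry greater than 3); 6 is bumped to row 2. 6 is appended to row 2. The new tableau is [[2, 3], [4, 6]].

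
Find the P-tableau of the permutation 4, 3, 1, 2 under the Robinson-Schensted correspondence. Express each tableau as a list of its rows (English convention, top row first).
P = [[1, 2], [3], [4]]

Insert 4: appended to row 1. P = [[4]].
Insert 3: 3 bumps 4 from row 1; 4 starts row 2. P = [[3], [4]].
Insert 1: 1 bumps 3 from row 1; 3 bumps 4 from row 2; 4 starts row 3. P = [[1], [3], [4]].
Insert 2: appended to row 1. P = [[1, 2], [3], [4]].

So P = [[1, 2], [3], [4]].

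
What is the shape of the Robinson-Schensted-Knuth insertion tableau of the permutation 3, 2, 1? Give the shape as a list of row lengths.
Row-insert each entry into an empty tableau.

After inserting 3: P = [[3]].
After inserting 2: P = [[2], [3]].
After inserting 1: P = [[1], [2], [3]].

The final insertion tableau P = [[1], [2], [3]] has shape [1, 1, 1].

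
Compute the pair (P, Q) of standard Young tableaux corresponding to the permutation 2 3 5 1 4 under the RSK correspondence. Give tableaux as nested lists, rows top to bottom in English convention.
P = [[1, 3, 4], [2, 5]], Q = [[1, 2, 3], [4, 5]]

Insert each entry of the permutation into P by Schensted row insertion, recording in Q the position of each new cell.

After inserting 2: P = [[2]].
After inserting 3: P = [[2, 3]].
After inserting 5: P = [[2, 3, 5]].
After inserting 1: P = [[1, 3, 5], [2]].
After inserting 4: P = [[1, 3, 4], [2, 5]].

So P = [[1, 3, 4], [2, 5]], Q = [[1, 2, 3], [4, 5]].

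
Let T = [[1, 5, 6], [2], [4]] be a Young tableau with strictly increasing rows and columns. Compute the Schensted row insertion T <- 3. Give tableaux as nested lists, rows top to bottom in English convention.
In row 1, 3 replaces 5 (the leftmost entry greater than 3); 5 is bumped to row 2. 5 is appended to row 2. The new tableau is [[1, 3, 6], [2, 5], [4]].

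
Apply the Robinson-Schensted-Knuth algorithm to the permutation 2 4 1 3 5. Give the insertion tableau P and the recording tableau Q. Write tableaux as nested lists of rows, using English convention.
Insert each entry of the permutation into P by Schensted row insertion, recording in Q the position of each new cell.

After inserting 2: P = [[2]].
After inserting 4: P = [[2, 4]].
After inserting 1: P = [[1, 4], [2]].
After inserting 3: P = [[1, 3], [2, 4]].
After inserting 5: P = [[1, 3, 5], [2, 4]].

So P = [[1, 3, 5], [2, 4]], Q = [[1, 2, 5], [3, 4]].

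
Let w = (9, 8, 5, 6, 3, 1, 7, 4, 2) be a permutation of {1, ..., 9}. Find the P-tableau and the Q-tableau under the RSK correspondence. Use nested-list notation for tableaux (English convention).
P = [[1, 2, 7], [3, 4], [5, 6], [8], [9]], Q = [[1, 4, 7], [2, 8], [3, 9], [5], [6]]

Insert each entry of the permutation into P by Schensted row insertion, recording in Q the position of each new cell.

Insert 9: appended to row 1. P = [[9]], Q = [[1]].
Insert 8: 8 bumps 9 from row 1; 9 starts row 2. P = [[8], [9]], Q = [[1], [2]].
Insert 5: 5 bumps 8 from row 1; 8 bumps 9 from row 2; 9 starts row 3. P = [[5], [8], [9]], Q = [[1], [2], [3]].
Insert 6: appended to row 1. P = [[5, 6], [8], [9]], Q = [[1, 4], [2], [3]].
Insert 3: 3 bumps 5 from row 1; 5 bumps 8 from row 2; 8 bumps 9 from row 3; 9 starts row 4. P = [[3, 6], [5], [8], [9]], Q = [[1, 4], [2], [3], [5]].
Insert 1: 1 bumps 3 from row 1; 3 bumps 5 from row 2; 5 bumps 8 from row 3; 8 bumps 9 from row 4; 9 starts row 5. P = [[1, 6], [3], [5], [8], [9]], Q = [[1, 4], [2], [3], [5], [6]].
Insert 7: appended to row 1. P = [[1, 6, 7], [3], [5], [8], [9]], Q = [[1, 4, 7], [2], [3], [5], [6]].
Insert 4: 4 bumps 6 from row 1; 6 appends to row 2. P = [[1, 4, 7], [3, 6], [5], [8], [9]], Q = [[1, 4, 7], [2, 8], [3], [5], [6]].
Insert 2: 2 bumps 4 from row 1; 4 bumps 6 from row 2; 6 appends to row 3. P = [[1, 2, 7], [3, 4], [5, 6], [8], [9]], Q = [[1, 4, 7], [2, 8], [3, 9], [5], [6]].

So P = [[1, 2, 7], [3, 4], [5, 6], [8], [9]], Q = [[1, 4, 7], [2, 8], [3, 9], [5], [6]].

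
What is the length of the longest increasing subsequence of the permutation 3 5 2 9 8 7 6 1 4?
3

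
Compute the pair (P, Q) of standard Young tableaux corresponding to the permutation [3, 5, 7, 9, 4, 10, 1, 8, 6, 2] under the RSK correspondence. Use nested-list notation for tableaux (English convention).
Insert each entry of the permutation into P by Schensted row insertion, recording in Q the position of each new cell.

After inserting 3: P = [[3]].
After inserting 5: P = [[3, 5]].
After inserting 7: P = [[3, 5, 7]].
After inserting 9: P = [[3, 5, 7, 9]].
After inserting 4: P = [[3, 4, 7, 9], [5]].
After inserting 10: P = [[3, 4, 7, 9, 10], [5]].
After inserting 1: P = [[1, 4, 7, 9, 10], [3], [5]].
After inserting 8: P = [[1, 4, 7, 8, 10], [3, 9], [5]].
After inserting 6: P = [[1, 4, 6, 8, 10], [3, 7], [5, 9]].
After inserting 2: P = [[1, 2, 6, 8, 10], [3, 4], [5, 7], [9]].

So P = [[1, 2, 6, 8, 10], [3, 4], [5, 7], [9]], Q = [[1, 2, 3, 4, 6], [5, 8], [7, 9], [10]].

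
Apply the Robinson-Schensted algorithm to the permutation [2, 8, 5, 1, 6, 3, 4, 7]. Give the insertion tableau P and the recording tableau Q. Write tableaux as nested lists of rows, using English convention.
Insert each entry of the permutation into P by Schensted row insertion, recording in Q the position of each new cell.

Insert 2: appended to row 1. P = [[2]], Q = [[1]].
Insert 8: appended to row 1. P = [[2, 8]], Q = [[1, 2]].
Insert 5: 5 bumps 8 from row 1; 8 starts row 2. P = [[2, 5], [8]], Q = [[1, 2], [3]].
Insert 1: 1 bumps 2 from row 1; 2 bumps 8 from row 2; 8 starts row 3. P = [[1, 5], [2], [8]], Q = [[1, 2], [3], [4]].
Insert 6: appended to row 1. P = [[1, 5, 6], [2], [8]], Q = [[1, 2, 5], [3], [4]].
Insert 3: 3 bumps 5 from row 1; 5 appends to row 2. P = [[1, 3, 6], [2, 5], [8]], Q = [[1, 2, 5], [3, 6], [4]].
Insert 4: 4 bumps 6 from row 1; 6 appends to row 2. P = [[1, 3, 4], [2, 5, 6], [8]], Q = [[1, 2, 5], [3, 6, 7], [4]].
Insert 7: appended to row 1. P = [[1, 3, 4, 7], [2, 5, 6], [8]], Q = [[1, 2, 5, 8], [3, 6, 7], [4]].

So P = [[1, 3, 4, 7], [2, 5, 6], [8]], Q = [[1, 2, 5, 8], [3, 6, 7], [4]].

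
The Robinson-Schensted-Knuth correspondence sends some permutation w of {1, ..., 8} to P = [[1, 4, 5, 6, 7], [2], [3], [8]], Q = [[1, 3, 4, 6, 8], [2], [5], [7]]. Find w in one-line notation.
Reverse RSK: for i = n, n-1, ..., 1, locate i in Q, remove the corresponding corner cell from P, and reverse-bump its entry up through P; the value ejected from row 1 is w(i).

So w = 8 3 4 5 2 6 1 7.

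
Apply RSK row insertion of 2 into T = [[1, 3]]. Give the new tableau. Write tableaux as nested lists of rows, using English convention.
In row 1, 2 replaces 3 (the leftmost entry greater than 2); 3 is bumped to row 2. 3 starts a new row 2. The new tableau is [[1, 2], [3]].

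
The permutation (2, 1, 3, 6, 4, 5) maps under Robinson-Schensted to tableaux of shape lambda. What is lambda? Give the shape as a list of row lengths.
Row-insert each entry into an empty tableau.

After inserting 2: P = [[2]].
After inserting 1: P = [[1], [2]].
After inserting 3: P = [[1, 3], [2]].
After inserting 6: P = [[1, 3, 6], [2]].
After inserting 4: P = [[1, 3, 4], [2, 6]].
After inserting 5: P = [[1, 3, 4, 5], [2, 6]].

The final insertion tableau P = [[1, 3, 4, 5], [2, 6]] has shape [4, 2].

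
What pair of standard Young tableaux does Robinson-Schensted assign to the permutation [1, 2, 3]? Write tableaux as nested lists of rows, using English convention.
Insert each entry of the permutation into P by Schensted row insertion, recording in Q the position of each new cell.

After inserting 1: P = [[1]].
After inserting 2: P = [[1, 2]].
After inserting 3: P = [[1, 2, 3]].

So P = [[1, 2, 3]], Q = [[1, 2, 3]].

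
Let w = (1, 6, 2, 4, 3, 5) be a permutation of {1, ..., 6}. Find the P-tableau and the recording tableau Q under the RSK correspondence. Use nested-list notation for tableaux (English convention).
Insert each entry of the permutation into P by Schensted row insertion, recording in Q the position of each new cell.

Insert 1: appended to row 1. P = [[1]].
Insert 6: appended to row 1. P = [[1, 6]].
Insert 2: 2 bumps 6 from row 1; 6 starts row 2. P = [[1, 2], [6]].
Insert 4: appended to row 1. P = [[1, 2, 4], [6]].
Insert 3: 3 bumps 4 from row 1; 4 bumps 6 from row 2; 6 starts row 3. P = [[1, 2, 3], [4], [6]].
Insert 5: appended to row 1. P = [[1, 2, 3, 5], [4], [6]].

So P = [[1, 2, 3, 5], [4], [6]], Q = [[1, 2, 4, 6], [3], [5]].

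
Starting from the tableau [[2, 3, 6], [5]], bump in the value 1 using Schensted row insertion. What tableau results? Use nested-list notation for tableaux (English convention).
[[1, 3, 6], [2], [5]]

In row 1, 1 replaces 2 (the leftmost entry greater than 1); 2 is bumped to row 2. In row 2, 2 replaces 5 (the leftmost entry greater than 2); 5 is bumped to row 3. 5 starts a new row 3. The new tableau is [[1, 3, 6], [2], [5]].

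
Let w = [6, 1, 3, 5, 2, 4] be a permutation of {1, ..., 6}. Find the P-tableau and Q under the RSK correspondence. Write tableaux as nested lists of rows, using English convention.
P = [[1, 2, 4], [3, 5], [6]], Q = [[1, 3, 4], [2, 6], [5]]

Insert each entry of the permutation into P by Schensted row insertion, recording in Q the position of each new cell.

Insert 6: appended to row 1. P = [[6]].
Insert 1: 1 bumps 6 from row 1; 6 starts row 2. P = [[1], [6]].
Insert 3: appended to row 1. P = [[1, 3], [6]].
Insert 5: appended to row 1. P = [[1, 3, 5], [6]].
Insert 2: 2 bumps 3 from row 1; 3 bumps 6 from row 2; 6 starts row 3. P = [[1, 2, 5], [3], [6]].
Insert 4: 4 bumps 5 from row 1; 5 appends to row 2. P = [[1, 2, 4], [3, 5], [6]].

So P = [[1, 2, 4], [3, 5], [6]], Q = [[1, 3, 4], [2, 6], [5]].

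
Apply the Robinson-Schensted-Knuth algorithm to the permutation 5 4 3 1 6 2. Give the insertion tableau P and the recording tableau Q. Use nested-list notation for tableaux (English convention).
Insert each entry of the permutation into P by Schensted row insertion, recording in Q the position of each new cell.

Insert 5: appended to row 1. P = [[5]], Q = [[1]].
Insert 4: 4 bumps 5 from row 1; 5 starts row 2. P = [[4], [5]], Q = [[1], [2]].
Insert 3: 3 bumps 4 from row 1; 4 bumps 5 from row 2; 5 starts row 3. P = [[3], [4], [5]], Q = [[1], [2], [3]].
Insert 1: 1 bumps 3 from row 1; 3 bumps 4 from row 2; 4 bumps 5 from row 3; 5 starts row 4. P = [[1], [3], [4], [5]], Q = [[1], [2], [3], [4]].
Insert 6: appended to row 1. P = [[1, 6], [3], [4], [5]], Q = [[1, 5], [2], [3], [4]].
Insert 2: 2 bumps 6 from row 1; 6 appends to row 2. P = [[1, 2], [3, 6], [4], [5]], Q = [[1, 5], [2, 6], [3], [4]].

So P = [[1, 2], [3, 6], [4], [5]], Q = [[1, 5], [2, 6], [3], [4]].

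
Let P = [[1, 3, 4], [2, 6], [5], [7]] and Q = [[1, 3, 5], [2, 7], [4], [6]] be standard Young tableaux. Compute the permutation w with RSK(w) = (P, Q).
7 2 5 3 6 1 4

Reverse the RSK construction: for i from n down to 1, find the cell of Q containing i, remove the entry at that cell from P, and reverse-bump it up through P; the value ejected from row 1 is w(i).

Step i=7: Q has 7 at row 2, column 2; remove 6 from row 2 of P and reverse-bump: 6 enters row 1 and ejects 4. So w(7) = 4. P is now [[1, 3, 6], [2], [5], [7]].
Step i=6: Q has 6 at row 4, column 1; remove 7 from row 4 of P and reverse-bump: 7 enters row 3 and ejects 5; 5 enters row 2 and ejects 2; 2 enters row 1 and ejects 1. So w(6) = 1. P is now [[2, 3, 6], [5], [7]].
Step i=5: Q has 5 at row 1, column 3; remove that cell from P, ejecting 6. So w(5) = 6. P is now [[2, 3], [5], [7]].
Step i=4: Q has 4 at row 3, column 1; remove 7 from row 3 of P and reverse-bump: 7 enters row 2 and ejects 5; 5 enters row 1 and ejects 3. So w(4) = 3. P is now [[2, 5], [7]].
Step i=3: Q has 3 at row 1, column 2; remove that cell from P, ejecting 5. So w(3) = 5. P is now [[2], [7]].
Step i=2: Q has 2 at row 2, column 1; remove 7 from row 2 of P and reverse-bump: 7 enters row 1 and ejects 2. So w(2) = 2. P is now [[7]].
Step i=1: Q has 1 at row 1, column 1; remove that cell from P, ejecting 7. So w(1) = 7. P is now [].

So w = 7 2 5 3 6 1 4.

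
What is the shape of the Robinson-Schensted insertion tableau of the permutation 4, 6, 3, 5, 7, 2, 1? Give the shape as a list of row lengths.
Row-insert each entry into an empty tableau.

After inserting 4: P = [[4]].
After inserting 6: P = [[4, 6]].
After inserting 3: P = [[3, 6], [4]].
After inserting 5: P = [[3, 5], [4, 6]].
After inserting 7: P = [[3, 5, 7], [4, 6]].
After inserting 2: P = [[2, 5, 7], [3, 6], [4]].
After inserting 1: P = [[1, 5, 7], [2, 6], [3], [4]].

The final insertion tableau P = [[1, 5, 7], [2, 6], [3], [4]] has shape [3, 2, 1, 1].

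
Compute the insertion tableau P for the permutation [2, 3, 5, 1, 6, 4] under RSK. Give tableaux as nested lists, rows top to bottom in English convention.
Insert 2: appended to row 1. P = [[2]].
Insert 3: appended to row 1. P = [[2, 3]].
Insert 5: appended to row 1. P = [[2, 3, 5]].
Insert 1: 1 bumps 2 from row 1; 2 starts row 2. P = [[1, 3, 5], [2]].
Insert 6: appended to row 1. P = [[1, 3, 5, 6], [2]].
Insert 4: 4 bumps 5 from row 1; 5 appends to row 2. P = [[1, 3, 4, 6], [2, 5]].

So P = [[1, 3, 4, 6], [2, 5]].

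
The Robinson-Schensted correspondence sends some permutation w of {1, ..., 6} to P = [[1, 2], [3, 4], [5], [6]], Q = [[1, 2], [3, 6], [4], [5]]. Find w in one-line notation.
3 6 5 4 1 2

Reverse the RSK construction: for i from n down to 1, find the cell of Q containing i, remove the entry at that cell from P, and reverse-bump it up through P; the value ejected from row 1 is w(i).

Step i=6: Q has 6 at row 2, column 2; remove 4 from row 2 of P and reverse-bump: 4 enters row 1 and ejects 2. So w(6) = 2. P is now [[1, 4], [3], [5], [6]].
Step i=5: Q has 5 at row 4, column 1; remove 6 from row 4 of P and reverse-bump: 6 enters row 3 and ejects 5; 5 enters row 2 and ejects 3; 3 enters row 1 and ejects 1. So w(5) = 1. P is now [[3, 4], [5], [6]].
Step i=4: Q has 4 at row 3, column 1; remove 6 from row 3 of P and reverse-bump: 6 enters row 2 and ejects 5; 5 enters row 1 and ejects 4. So w(4) = 4. P is now [[3, 5], [6]].
Step i=3: Q has 3 at row 2, column 1; remove 6 from row 2 of P and reverse-bump: 6 enters row 1 and ejects 5. So w(3) = 5. P is now [[3, 6]].
Step i=2: Q has 2 at row 1, column 2; remove that cell from P, ejecting 6. So w(2) = 6. P is now [[3]].
Step i=1: Q has 1 at row 1, column 1; remove that cell from P, ejecting 3. So w(1) = 3. P is now [].

So w = 3 6 5 4 1 2.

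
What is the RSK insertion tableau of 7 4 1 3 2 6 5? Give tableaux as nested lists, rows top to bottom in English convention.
P = [[1, 2, 5], [3, 6], [4], [7]]

Insert 7: appended to row 1. P = [[7]].
Insert 4: 4 bumps 7 from row 1; 7 starts row 2. P = [[4], [7]].
Insert 1: 1 bumps 4 from row 1; 4 bumps 7 from row 2; 7 starts row 3. P = [[1], [4], [7]].
Insert 3: appended to row 1. P = [[1, 3], [4], [7]].
Insert 2: 2 bumps 3 from row 1; 3 bumps 4 from row 2; 4 bumps 7 from row 3; 7 starts row 4. P = [[1, 2], [3], [4], [7]].
Insert 6: appended to row 1. P = [[1, 2, 6], [3], [4], [7]].
Insert 5: 5 bumps 6 from row 1; 6 appends to row 2. P = [[1, 2, 5], [3, 6], [4], [7]].

So P = [[1, 2, 5], [3, 6], [4], [7]].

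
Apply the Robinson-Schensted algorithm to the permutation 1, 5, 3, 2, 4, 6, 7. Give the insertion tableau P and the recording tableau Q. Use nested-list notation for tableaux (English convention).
P = [[1, 2, 4, 6, 7], [3], [5]], Q = [[1, 2, 5, 6, 7], [3], [4]]

Insert each entry of the permutation into P by Schensted row insertion, recording in Q the position of each new cell.

After inserting 1: P = [[1]].
After inserting 5: P = [[1, 5]].
After inserting 3: P = [[1, 3], [5]].
After inserting 2: P = [[1, 2], [3], [5]].
After inserting 4: P = [[1, 2, 4], [3], [5]].
After inserting 6: P = [[1, 2, 4, 6], [3], [5]].
After inserting 7: P = [[1, 2, 4, 6, 7], [3], [5]].

So P = [[1, 2, 4, 6, 7], [3], [5]], Q = [[1, 2, 5, 6, 7], [3], [4]].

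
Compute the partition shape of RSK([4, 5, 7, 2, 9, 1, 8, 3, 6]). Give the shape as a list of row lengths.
[4, 3, 2]

Row-insert each entry into an empty tableau.

After inserting 4: P = [[4]].
After inserting 5: P = [[4, 5]].
After inserting 7: P = [[4, 5, 7]].
After inserting 2: P = [[2, 5, 7], [4]].
After inserting 9: P = [[2, 5, 7, 9], [4]].
After inserting 1: P = [[1, 5, 7, 9], [2], [4]].
After inserting 8: P = [[1, 5, 7, 8], [2, 9], [4]].
After inserting 3: P = [[1, 3, 7, 8], [2, 5], [4, 9]].
After inserting 6: P = [[1, 3, 6, 8], [2, 5, 7], [4, 9]].

The final insertion tableau P = [[1, 3, 6, 8], [2, 5, 7], [4, 9]] has shape [4, 3, 2].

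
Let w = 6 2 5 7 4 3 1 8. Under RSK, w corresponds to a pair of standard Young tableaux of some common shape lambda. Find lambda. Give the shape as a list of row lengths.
[4, 1, 1, 1, 1]

Row-insert each entry into an empty tableau.

After inserting 6: P = [[6]].
After inserting 2: P = [[2], [6]].
After inserting 5: P = [[2, 5], [6]].
After inserting 7: P = [[2, 5, 7], [6]].
After inserting 4: P = [[2, 4, 7], [5], [6]].
After inserting 3: P = [[2, 3, 7], [4], [5], [6]].
After inserting 1: P = [[1, 3, 7], [2], [4], [5], [6]].
After inserting 8: P = [[1, 3, 7, 8], [2], [4], [5], [6]].

The final insertion tableau P = [[1, 3, 7, 8], [2], [4], [5], [6]] has shape [4, 1, 1, 1, 1].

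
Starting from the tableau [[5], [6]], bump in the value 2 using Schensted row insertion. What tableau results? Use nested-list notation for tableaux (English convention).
In row 1, 2 replaces 5 (the leftmost entry greater than 2); 5 is bumped to row 2. In row 2, 5 replaces 6 (the leftmost entry greater than 5); 6 is bumped to row 3. 6 starts a new row 3. The new tableau is [[2], [5], [6]].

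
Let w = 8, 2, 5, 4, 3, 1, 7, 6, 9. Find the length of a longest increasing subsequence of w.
4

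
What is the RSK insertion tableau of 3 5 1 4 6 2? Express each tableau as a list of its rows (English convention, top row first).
P = [[1, 2, 6], [3, 4], [5]]

Insert 3: appended to row 1. P = [[3]].
Insert 5: appended to row 1. P = [[3, 5]].
Insert 1: 1 bumps 3 from row 1; 3 starts row 2. P = [[1, 5], [3]].
Insert 4: 4 bumps 5 from row 1; 5 appends to row 2. P = [[1, 4], [3, 5]].
Insert 6: appended to row 1. P = [[1, 4, 6], [3, 5]].
Insert 2: 2 bumps 4 from row 1; 4 bumps 5 from row 2; 5 starts row 3. P = [[1, 2, 6], [3, 4], [5]].

So P = [[1, 2, 6], [3, 4], [5]].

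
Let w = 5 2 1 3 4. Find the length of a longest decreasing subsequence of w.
3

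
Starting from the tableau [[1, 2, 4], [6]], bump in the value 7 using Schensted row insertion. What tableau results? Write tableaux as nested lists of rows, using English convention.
[[1, 2, 4, 7], [6]]

7 is larger than every entry of row 1, so it is appended to row 1. The new tableau is [[1, 2, 4, 7], [6]].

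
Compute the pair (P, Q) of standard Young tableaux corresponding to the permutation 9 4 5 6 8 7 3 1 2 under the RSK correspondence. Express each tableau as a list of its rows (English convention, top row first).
Insert each entry of the permutation into P by Schensted row insertion, recording in Q the position of each new cell.

Insert 9: appended to row 1. P = [[9]].
Insert 4: 4 bumps 9 from row 1; 9 starts row 2. P = [[4], [9]].
Insert 5: appended to row 1. P = [[4, 5], [9]].
Insert 6: appended to row 1. P = [[4, 5, 6], [9]].
Insert 8: appended to row 1. P = [[4, 5, 6, 8], [9]].
Insert 7: 7 bumps 8 from row 1; 8 bumps 9 from row 2; 9 starts row 3. P = [[4, 5, 6, 7], [8], [9]].
Insert 3: 3 bumps 4 from row 1; 4 bumps 8 from row 2; 8 bumps 9 from row 3; 9 starts row 4. P = [[3, 5, 6, 7], [4], [8], [9]].
Insert 1: 1 bumps 3 from row 1; 3 bumps 4 from row 2; 4 bumps 8 from row 3; 8 bumps 9 from row 4; 9 starts row 5. P = [[1, 5, 6, 7], [3], [4], [8], [9]].
Insert 2: 2 bumps 5 from row 1; 5 appends to row 2. P = [[1, 2, 6, 7], [3, 5], [4], [8], [9]].

So P = [[1, 2, 6, 7], [3, 5], [4], [8], [9]], Q = [[1, 3, 4, 5], [2, 9], [6], [7], [8]].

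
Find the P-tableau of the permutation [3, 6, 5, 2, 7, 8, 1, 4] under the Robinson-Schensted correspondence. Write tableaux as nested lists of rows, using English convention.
Insert 3: appended to row 1. P = [[3]].
Insert 6: appended to row 1. P = [[3, 6]].
Insert 5: 5 bumps 6 from row 1; 6 starts row 2. P = [[3, 5], [6]].
Insert 2: 2 bumps 3 from row 1; 3 bumps 6 from row 2; 6 starts row 3. P = [[2, 5], [3], [6]].
Insert 7: appended to row 1. P = [[2, 5, 7], [3], [6]].
Insert 8: appended to row 1. P = [[2, 5, 7, 8], [3], [6]].
Insert 1: 1 bumps 2 from row 1; 2 bumps 3 from row 2; 3 bumps 6 from row 3; 6 starts row 4. P = [[1, 5, 7, 8], [2], [3], [6]].
Insert 4: 4 bumps 5 from row 1; 5 appends to row 2. P = [[1, 4, 7, 8], [2, 5], [3], [6]].

So P = [[1, 4, 7, 8], [2, 5], [3], [6]].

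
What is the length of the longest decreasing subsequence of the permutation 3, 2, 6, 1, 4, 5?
3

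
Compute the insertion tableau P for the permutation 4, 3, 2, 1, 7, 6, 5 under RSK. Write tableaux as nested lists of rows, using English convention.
P = [[1, 5], [2, 6], [3, 7], [4]]

Insert 4: appended to row 1. P = [[4]].
Insert 3: 3 bumps 4 from row 1; 4 starts row 2. P = [[3], [4]].
Insert 2: 2 bumps 3 from row 1; 3 bumps 4 from row 2; 4 starts row 3. P = [[2], [3], [4]].
Insert 1: 1 bumps 2 from row 1; 2 bumps 3 from row 2; 3 bumps 4 from row 3; 4 starts row 4. P = [[1], [2], [3], [4]].
Insert 7: appended to row 1. P = [[1, 7], [2], [3], [4]].
Insert 6: 6 bumps 7 from row 1; 7 appends to row 2. P = [[1, 6], [2, 7], [3], [4]].
Insert 5: 5 bumps 6 from row 1; 6 bumps 7 from row 2; 7 appends to row 3. P = [[1, 5], [2, 6], [3, 7], [4]].

So P = [[1, 5], [2, 6], [3, 7], [4]].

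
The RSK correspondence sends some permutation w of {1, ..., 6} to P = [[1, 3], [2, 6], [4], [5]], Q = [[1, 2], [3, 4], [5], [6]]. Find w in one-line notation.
5 6 2 4 3 1

Reverse the RSK construction: for i from n down to 1, find the cell of Q containing i, remove the entry at that cell from P, and reverse-bump it up through P; the value ejected from row 1 is w(i).

Step i=6: Q has 6 at row 4, column 1; remove 5 from row 4 of P and reverse-bump: 5 enters row 3 and ejects 4; 4 enters row 2 and ejects 2; 2 enters row 1 and ejects 1. So w(6) = 1. P is now [[2, 3], [4, 6], [5]].
Step i=5: Q has 5 at row 3, column 1; remove 5 from row 3 of P and reverse-bump: 5 enters row 2 and ejects 4; 4 enters row 1 and ejects 3. So w(5) = 3. P is now [[2, 4], [5, 6]].
Step i=4: Q has 4 at row 2, column 2; remove 6 from row 2 of P and reverse-bump: 6 enters row 1 and ejects 4. So w(4) = 4. P is now [[2, 6], [5]].
Step i=3: Q has 3 at row 2, column 1; remove 5 from row 2 of P and reverse-bump: 5 enters row 1 and ejects 2. So w(3) = 2. P is now [[5, 6]].
Step i=2: Q has 2 at row 1, column 2; remove that cell from P, ejecting 6. So w(2) = 6. P is now [[5]].
Step i=1: Q has 1 at row 1, column 1; remove that cell from P, ejecting 5. So w(1) = 5. P is now [].

So w = 5 6 2 4 3 1.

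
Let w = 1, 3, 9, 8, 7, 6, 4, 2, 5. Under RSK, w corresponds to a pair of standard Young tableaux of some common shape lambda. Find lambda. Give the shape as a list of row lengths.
[4, 1, 1, 1, 1, 1]

Row-insert each entry into an empty tableau.

After inserting 1: P = [[1]].
After inserting 3: P = [[1, 3]].
After inserting 9: P = [[1, 3, 9]].
After inserting 8: P = [[1, 3, 8], [9]].
After inserting 7: P = [[1, 3, 7], [8], [9]].
After inserting 6: P = [[1, 3, 6], [7], [8], [9]].
After inserting 4: P = [[1, 3, 4], [6], [7], [8], [9]].
After inserting 2: P = [[1, 2, 4], [3], [6], [7], [8], [9]].
After inserting 5: P = [[1, 2, 4, 5], [3], [6], [7], [8], [9]].

The final insertion tableau P = [[1, 2, 4, 5], [3], [6], [7], [8], [9]] has shape [4, 1, 1, 1, 1, 1].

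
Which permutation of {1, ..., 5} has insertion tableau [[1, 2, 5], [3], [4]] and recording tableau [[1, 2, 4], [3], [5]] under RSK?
1 4 3 5 2

Reverse the RSK construction: for i from n down to 1, find the cell of Q containing i, remove the entry at that cell from P, and reverse-bump it up through P; the value ejected from row 1 is w(i).

Step i=5: Q has 5 at row 3, column 1; remove 4 from row 3 of P and reverse-bump: 4 enters row 2 and ejects 3; 3 enters row 1 and ejects 2. So w(5) = 2. P is now [[1, 3, 5], [4]].
Step i=4: Q has 4 at row 1, column 3; remove that cell from P, ejecting 5. So w(4) = 5. P is now [[1, 3], [4]].
Step i=3: Q has 3 at row 2, column 1; remove 4 from row 2 of P and reverse-bump: 4 enters row 1 and ejects 3. So w(3) = 3. P is now [[1, 4]].
Step i=2: Q has 2 at row 1, column 2; remove that cell from P, ejecting 4. So w(2) = 4. P is now [[1]].
Step i=1: Q has 1 at row 1, column 1; remove that cell from P, ejecting 1. So w(1) = 1. P is now [].

So w = 1 4 3 5 2.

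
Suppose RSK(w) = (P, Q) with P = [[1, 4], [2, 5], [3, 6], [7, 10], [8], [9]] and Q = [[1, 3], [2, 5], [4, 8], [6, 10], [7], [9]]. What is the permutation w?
9 8 10 3 7 6 2 5 1 4

Reverse the RSK construction: for i from n down to 1, find the cell of Q containing i, remove the entry at that cell from P, and reverse-bump it up through P; the value ejected from row 1 is w(i).

Step i=10: Q has 10 at row 4, column 2; remove 10 from row 4 of P and reverse-bump: 10 enters row 3 and ejects 6; 6 enters row 2 and ejects 5; 5 enters row 1 and ejects 4. So w(10) = 4. P is now [[1, 5], [2, 6], [3, 10], [7], [8], [9]].
Step i=9: Q has 9 at row 6, column 1; remove 9 from row 6 of P and reverse-bump: 9 enters row 5 and ejects 8; 8 enters row 4 and ejects 7; 7 enters row 3 and ejects 3; 3 enters row 2 and ejects 2; 2 enters row 1 and ejects 1. So w(9) = 1. P is now [[2, 5], [3, 6], [7, 10], [8], [9]].
Step i=8: Q has 8 at row 3, column 2; remove 10 from row 3 of P and reverse-bump: 10 enters row 2 and ejects 6; 6 enters row 1 and ejects 5. So w(8) = 5. P is now [[2, 6], [3, 10], [7], [8], [9]].
Step i=7: Q has 7 at row 5, column 1; remove 9 from row 5 of P and reverse-bump: 9 enters row 4 and ejects 8; 8 enters row 3 and ejects 7; 7 enters row 2 and ejects 3; 3 enters row 1 and ejects 2. So w(7) = 2. P is now [[3, 6], [7, 10], [8], [9]].
Step i=6: Q has 6 at row 4, column 1; remove 9 from row 4 of P and reverse-bump: 9 enters row 3 and ejects 8; 8 enters row 2 and ejects 7; 7 enters row 1 and ejects 6. So w(6) = 6. P is now [[3, 7], [8, 10], [9]].
Step i=5: Q has 5 at row 2, column 2; remove 10 from row 2 of P and reverse-bump: 10 enters row 1 and ejects 7. So w(5) = 7. P is now [[3, 10], [8], [9]].
Step i=4: Q has 4 at row 3, column 1; remove 9 from row 3 of P and reverse-bump: 9 enters row 2 and ejects 8; 8 enters row 1 and ejects 3. So w(4) = 3. P is now [[8, 10], [9]].
Step i=3: Q has 3 at row 1, column 2; remove that cell from P, ejecting 10. So w(3) = 10. P is now [[8], [9]].
Step i=2: Q has 2 at row 2, column 1; remove 9 from row 2 of P and reverse-bump: 9 enters row 1 and ejects 8. So w(2) = 8. P is now [[9]].
Step i=1: Q has 1 at row 1, column 1; remove that cell from P, ejecting 9. So w(1) = 9. P is now [].

So w = 9 8 10 3 7 6 2 5 1 4.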